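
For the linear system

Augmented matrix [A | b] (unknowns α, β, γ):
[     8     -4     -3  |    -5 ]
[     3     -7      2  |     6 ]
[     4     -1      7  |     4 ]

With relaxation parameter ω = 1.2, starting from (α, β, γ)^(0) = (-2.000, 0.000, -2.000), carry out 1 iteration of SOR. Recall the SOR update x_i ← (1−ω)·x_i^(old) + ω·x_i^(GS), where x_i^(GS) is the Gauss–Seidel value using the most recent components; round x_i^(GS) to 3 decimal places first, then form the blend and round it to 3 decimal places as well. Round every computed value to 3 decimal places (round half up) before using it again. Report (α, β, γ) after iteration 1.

Iteration 1:
  α: GS value = (-5 - (-4)·0.000 - (-3)·-2.000) / (8) = -1.375;  α ← (1−ω)·-2.000 + ω·-1.375 = -1.250
  β: GS value = (6 - (3)·-1.250 - (2)·-2.000) / (-7) = -1.964;  β ← (1−ω)·0.000 + ω·-1.964 = -2.357
  γ: GS value = (4 - (4)·-1.250 - (-1)·-2.357) / (7) = 0.949;  γ ← (1−ω)·-2.000 + ω·0.949 = 1.539

(-1.250, -2.357, 1.539)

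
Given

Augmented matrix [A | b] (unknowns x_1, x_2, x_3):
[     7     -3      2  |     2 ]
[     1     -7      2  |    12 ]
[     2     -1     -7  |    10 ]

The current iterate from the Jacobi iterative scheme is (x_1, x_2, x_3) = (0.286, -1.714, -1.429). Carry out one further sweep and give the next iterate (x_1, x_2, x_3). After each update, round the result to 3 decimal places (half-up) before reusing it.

(-0.041, -2.082, -1.102)

One sweep:
  x_1 = (2 - (-3)·-1.714 - (2)·-1.429) / (7) = -0.041
  x_2 = (12 - (1)·0.286 - (2)·-1.429) / (-7) = -2.082
  x_3 = (10 - (2)·0.286 - (-1)·-1.714) / (-7) = -1.102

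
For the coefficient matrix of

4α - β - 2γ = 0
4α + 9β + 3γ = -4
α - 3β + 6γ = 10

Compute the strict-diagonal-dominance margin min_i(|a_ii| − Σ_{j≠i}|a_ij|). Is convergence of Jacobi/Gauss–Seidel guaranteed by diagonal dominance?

1

row 1: |4| − (1+2) = 1
row 2: |9| − (4+3) = 2
row 3: |6| − (1+3) = 2
minimum over rows = 1 → strictly diagonally dominant (convergence guaranteed)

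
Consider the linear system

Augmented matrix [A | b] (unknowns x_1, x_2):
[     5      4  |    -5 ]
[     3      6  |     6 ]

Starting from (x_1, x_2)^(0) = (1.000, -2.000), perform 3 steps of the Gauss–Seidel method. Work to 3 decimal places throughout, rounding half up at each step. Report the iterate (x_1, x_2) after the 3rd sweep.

(-2.424, 2.212)

Iteration 1:
  x_1 = (-5 - (4)·-2.000) / (5) = 0.600
  x_2 = (6 - (3)·0.600) / (6) = 0.700
Iteration 2:
  x_1 = (-5 - (4)·0.700) / (5) = -1.560
  x_2 = (6 - (3)·-1.560) / (6) = 1.780
Iteration 3:
  x_1 = (-5 - (4)·1.780) / (5) = -2.424
  x_2 = (6 - (3)·-2.424) / (6) = 2.212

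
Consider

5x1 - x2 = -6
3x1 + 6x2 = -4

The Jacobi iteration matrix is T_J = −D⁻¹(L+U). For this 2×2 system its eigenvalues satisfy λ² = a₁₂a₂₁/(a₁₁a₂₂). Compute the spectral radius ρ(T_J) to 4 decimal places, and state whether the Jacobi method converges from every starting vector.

a₁₂a₂₁/(a₁₁a₂₂) = (-1)·(3) / ((5)·(6)) = -0.100000
ρ = √|-0.100000| = √0.100000 = 0.3162
ρ < 1, so Jacobi converges

0.3162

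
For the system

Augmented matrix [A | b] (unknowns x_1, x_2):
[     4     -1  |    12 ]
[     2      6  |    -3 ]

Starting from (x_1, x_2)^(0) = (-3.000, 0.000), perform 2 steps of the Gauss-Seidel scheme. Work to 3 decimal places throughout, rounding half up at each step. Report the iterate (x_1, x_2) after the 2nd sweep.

(2.625, -1.375)

Iteration 1:
  x_1 = (12 - (-1)·0.000) / (4) = 3.000
  x_2 = (-3 - (2)·3.000) / (6) = -1.500
Iteration 2:
  x_1 = (12 - (-1)·-1.500) / (4) = 2.625
  x_2 = (-3 - (2)·2.625) / (6) = -1.375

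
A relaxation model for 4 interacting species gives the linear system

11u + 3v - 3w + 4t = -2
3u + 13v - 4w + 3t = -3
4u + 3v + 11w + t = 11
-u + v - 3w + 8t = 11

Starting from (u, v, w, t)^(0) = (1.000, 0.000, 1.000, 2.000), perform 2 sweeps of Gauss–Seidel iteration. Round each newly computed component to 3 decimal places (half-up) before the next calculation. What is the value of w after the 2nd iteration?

1.055

Iteration 1:
  u = (-2 - (3)·0.000 - (-3)·1.000 - (4)·2.000) / (11) = -0.636
  v = (-3 - (3)·-0.636 - (-4)·1.000 - (3)·2.000) / (13) = -0.238
  w = (11 - (4)·-0.636 - (3)·-0.238 - (1)·2.000) / (11) = 1.114
  t = (11 - (-1)·-0.636 - (1)·-0.238 - (-3)·1.114) / (8) = 1.743
Iteration 2:
  u = (-2 - (3)·-0.238 - (-3)·1.114 - (4)·1.743) / (11) = -0.447
  v = (-3 - (3)·-0.447 - (-4)·1.114 - (3)·1.743) / (13) = -0.187
  w = (11 - (4)·-0.447 - (3)·-0.187 - (1)·1.743) / (11) = 1.055
  t = (11 - (-1)·-0.447 - (1)·-0.187 - (-3)·1.055) / (8) = 1.738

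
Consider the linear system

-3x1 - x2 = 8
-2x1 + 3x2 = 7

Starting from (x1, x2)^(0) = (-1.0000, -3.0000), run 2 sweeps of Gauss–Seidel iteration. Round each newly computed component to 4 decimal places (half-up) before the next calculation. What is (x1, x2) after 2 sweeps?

(-3.0741, 0.2839)

Iteration 1:
  x1 = (8 - (-1)·-3.0000) / (-3) = -1.6667
  x2 = (7 - (-2)·-1.6667) / (3) = 1.2222
Iteration 2:
  x1 = (8 - (-1)·1.2222) / (-3) = -3.0741
  x2 = (7 - (-2)·-3.0741) / (3) = 0.2839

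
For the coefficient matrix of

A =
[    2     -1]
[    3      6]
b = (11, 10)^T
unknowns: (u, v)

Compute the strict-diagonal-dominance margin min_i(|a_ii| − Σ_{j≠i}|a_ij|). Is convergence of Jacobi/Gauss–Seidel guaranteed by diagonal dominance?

1

row 1: |2| − (1) = 1
row 2: |6| − (3) = 3
minimum over rows = 1 → strictly diagonally dominant (convergence guaranteed)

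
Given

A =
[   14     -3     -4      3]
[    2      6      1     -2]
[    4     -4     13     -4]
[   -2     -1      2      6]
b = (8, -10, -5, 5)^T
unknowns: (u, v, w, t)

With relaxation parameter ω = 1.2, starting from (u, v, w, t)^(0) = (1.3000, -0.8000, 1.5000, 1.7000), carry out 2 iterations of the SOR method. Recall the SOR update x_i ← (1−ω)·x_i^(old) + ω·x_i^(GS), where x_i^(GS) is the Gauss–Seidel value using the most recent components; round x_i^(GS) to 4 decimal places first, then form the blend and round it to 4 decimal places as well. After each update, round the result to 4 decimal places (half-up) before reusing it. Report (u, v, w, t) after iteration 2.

(-0.2673, -1.0945, -0.3086, 0.6389)

Iteration 1:
  u: GS value = (8 - (-3)·-0.8000 - (-4)·1.5000 - (3)·1.7000) / (14) = 0.4643;  u ← (1−ω)·1.3000 + ω·0.4643 = 0.2972
  v: GS value = (-10 - (2)·0.2972 - (1)·1.5000 - (-2)·1.7000) / (6) = -1.4491;  v ← (1−ω)·-0.8000 + ω·-1.4491 = -1.5789
  w: GS value = (-5 - (4)·0.2972 - (-4)·-1.5789 - (-4)·1.7000) / (13) = -0.4388;  w ← (1−ω)·1.5000 + ω·-0.4388 = -0.8266
  t: GS value = (5 - (-2)·0.2972 - (-1)·-1.5789 - (2)·-0.8266) / (6) = 0.9448;  t ← (1−ω)·1.7000 + ω·0.9448 = 0.7938
Iteration 2:
  u: GS value = (8 - (-3)·-1.5789 - (-4)·-0.8266 - (3)·0.7938) / (14) = -0.1732;  u ← (1−ω)·0.2972 + ω·-0.1732 = -0.2673
  v: GS value = (-10 - (2)·-0.2673 - (1)·-0.8266 - (-2)·0.7938) / (6) = -1.1752;  v ← (1−ω)·-1.5789 + ω·-1.1752 = -1.0945
  w: GS value = (-5 - (4)·-0.2673 - (-4)·-1.0945 - (-4)·0.7938) / (13) = -0.3949;  w ← (1−ω)·-0.8266 + ω·-0.3949 = -0.3086
  t: GS value = (5 - (-2)·-0.2673 - (-1)·-1.0945 - (2)·-0.3086) / (6) = 0.6647;  t ← (1−ω)·0.7938 + ω·0.6647 = 0.6389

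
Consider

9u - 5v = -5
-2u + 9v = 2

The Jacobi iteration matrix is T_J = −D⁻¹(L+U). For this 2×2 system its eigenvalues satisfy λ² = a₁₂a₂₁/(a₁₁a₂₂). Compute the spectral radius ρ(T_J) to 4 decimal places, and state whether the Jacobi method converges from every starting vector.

a₁₂a₂₁/(a₁₁a₂₂) = (-5)·(-2) / ((9)·(9)) = 0.123457
ρ = √|0.123457| = √0.123457 = 0.3514
ρ < 1, so Jacobi converges

0.3514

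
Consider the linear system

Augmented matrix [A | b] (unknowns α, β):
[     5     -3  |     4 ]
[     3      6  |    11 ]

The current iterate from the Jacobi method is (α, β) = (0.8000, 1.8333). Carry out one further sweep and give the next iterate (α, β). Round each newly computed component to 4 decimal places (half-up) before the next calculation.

One sweep:
  α = (4 - (-3)·1.8333) / (5) = 1.9000
  β = (11 - (3)·0.8000) / (6) = 1.4333

(1.9000, 1.4333)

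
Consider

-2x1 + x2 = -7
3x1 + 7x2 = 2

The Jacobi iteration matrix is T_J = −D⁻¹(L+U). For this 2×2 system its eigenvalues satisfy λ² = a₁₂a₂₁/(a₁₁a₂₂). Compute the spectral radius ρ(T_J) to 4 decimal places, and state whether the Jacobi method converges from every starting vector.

a₁₂a₂₁/(a₁₁a₂₂) = (1)·(3) / ((-2)·(7)) = -0.214286
ρ = √|-0.214286| = √0.214286 = 0.4629
ρ < 1, so Jacobi converges

0.4629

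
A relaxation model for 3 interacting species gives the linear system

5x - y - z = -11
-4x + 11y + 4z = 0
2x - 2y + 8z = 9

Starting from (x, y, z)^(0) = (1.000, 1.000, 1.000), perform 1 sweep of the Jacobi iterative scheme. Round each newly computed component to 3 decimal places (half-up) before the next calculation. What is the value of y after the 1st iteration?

0.000

Iteration 1:
  x = (-11 - (-1)·1.000 - (-1)·1.000) / (5) = -1.800
  y = (0 - (-4)·1.000 - (4)·1.000) / (11) = 0.000
  z = (9 - (2)·1.000 - (-2)·1.000) / (8) = 1.125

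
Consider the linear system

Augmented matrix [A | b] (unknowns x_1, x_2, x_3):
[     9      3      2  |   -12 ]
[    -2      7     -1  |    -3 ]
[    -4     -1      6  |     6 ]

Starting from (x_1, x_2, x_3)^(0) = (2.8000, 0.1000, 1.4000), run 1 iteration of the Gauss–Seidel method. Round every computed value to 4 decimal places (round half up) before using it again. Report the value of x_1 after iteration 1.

-1.6778

Iteration 1:
  x_1 = (-12 - (3)·0.1000 - (2)·1.4000) / (9) = -1.6778
  x_2 = (-3 - (-2)·-1.6778 - (-1)·1.4000) / (7) = -0.7079
  x_3 = (6 - (-4)·-1.6778 - (-1)·-0.7079) / (6) = -0.2365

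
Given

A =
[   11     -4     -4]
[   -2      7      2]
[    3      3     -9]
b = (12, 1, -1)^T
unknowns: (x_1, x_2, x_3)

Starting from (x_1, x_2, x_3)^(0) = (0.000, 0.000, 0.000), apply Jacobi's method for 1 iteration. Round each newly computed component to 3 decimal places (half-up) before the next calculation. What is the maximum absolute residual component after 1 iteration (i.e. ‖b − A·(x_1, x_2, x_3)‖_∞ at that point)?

Iteration 1:
  x_1 = (12 - (-4)·0.000 - (-4)·0.000) / (11) = 1.091
  x_2 = (1 - (-2)·0.000 - (2)·0.000) / (7) = 0.143
  x_3 = (-1 - (3)·0.000 - (3)·0.000) / (-9) = 0.111
Residual b − A·x = (1.015, 1.959, -3.703); ∞-norm = 3.703

3.703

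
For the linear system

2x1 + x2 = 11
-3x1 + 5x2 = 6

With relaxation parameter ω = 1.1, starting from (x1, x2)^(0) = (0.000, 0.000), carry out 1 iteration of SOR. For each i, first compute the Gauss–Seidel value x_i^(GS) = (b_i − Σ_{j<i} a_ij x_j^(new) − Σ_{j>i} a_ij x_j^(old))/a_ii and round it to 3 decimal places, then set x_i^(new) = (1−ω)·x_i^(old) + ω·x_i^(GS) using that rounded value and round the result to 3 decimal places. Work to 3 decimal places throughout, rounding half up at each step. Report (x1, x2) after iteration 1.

(6.050, 5.313)

Iteration 1:
  x1: GS value = (11 - (1)·0.000) / (2) = 5.500;  x1 ← (1−ω)·0.000 + ω·5.500 = 6.050
  x2: GS value = (6 - (-3)·6.050) / (5) = 4.830;  x2 ← (1−ω)·0.000 + ω·4.830 = 5.313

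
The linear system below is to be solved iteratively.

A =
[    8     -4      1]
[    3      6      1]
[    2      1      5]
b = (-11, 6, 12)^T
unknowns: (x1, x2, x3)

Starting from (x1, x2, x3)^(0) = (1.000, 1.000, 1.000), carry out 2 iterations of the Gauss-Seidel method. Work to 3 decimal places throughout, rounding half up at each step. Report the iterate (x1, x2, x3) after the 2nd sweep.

Iteration 1:
  x1 = (-11 - (-4)·1.000 - (1)·1.000) / (8) = -1.000
  x2 = (6 - (3)·-1.000 - (1)·1.000) / (6) = 1.333
  x3 = (12 - (2)·-1.000 - (1)·1.333) / (5) = 2.533
Iteration 2:
  x1 = (-11 - (-4)·1.333 - (1)·2.533) / (8) = -1.025
  x2 = (6 - (3)·-1.025 - (1)·2.533) / (6) = 1.090
  x3 = (12 - (2)·-1.025 - (1)·1.090) / (5) = 2.592

(-1.025, 1.090, 2.592)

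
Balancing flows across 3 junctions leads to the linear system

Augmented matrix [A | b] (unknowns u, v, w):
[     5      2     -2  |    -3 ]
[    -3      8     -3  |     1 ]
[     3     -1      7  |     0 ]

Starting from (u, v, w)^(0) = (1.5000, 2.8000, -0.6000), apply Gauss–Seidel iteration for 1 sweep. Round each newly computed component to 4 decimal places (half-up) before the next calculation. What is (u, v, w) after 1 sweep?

Iteration 1:
  u = (-3 - (2)·2.8000 - (-2)·-0.6000) / (5) = -1.9600
  v = (1 - (-3)·-1.9600 - (-3)·-0.6000) / (8) = -0.8350
  w = (0 - (3)·-1.9600 - (-1)·-0.8350) / (7) = 0.7207

(-1.9600, -0.8350, 0.7207)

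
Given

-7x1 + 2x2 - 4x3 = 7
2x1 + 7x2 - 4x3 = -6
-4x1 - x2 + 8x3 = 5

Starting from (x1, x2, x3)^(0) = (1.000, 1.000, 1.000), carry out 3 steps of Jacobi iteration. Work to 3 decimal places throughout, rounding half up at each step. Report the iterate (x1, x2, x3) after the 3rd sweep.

Iteration 1:
  x1 = (7 - (2)·1.000 - (-4)·1.000) / (-7) = -1.286
  x2 = (-6 - (2)·1.000 - (-4)·1.000) / (7) = -0.571
  x3 = (5 - (-4)·1.000 - (-1)·1.000) / (8) = 1.250
Iteration 2:
  x1 = (7 - (2)·-0.571 - (-4)·1.250) / (-7) = -1.877
  x2 = (-6 - (2)·-1.286 - (-4)·1.250) / (7) = 0.225
  x3 = (5 - (-4)·-1.286 - (-1)·-0.571) / (8) = -0.089
Iteration 3:
  x1 = (7 - (2)·0.225 - (-4)·-0.089) / (-7) = -0.885
  x2 = (-6 - (2)·-1.877 - (-4)·-0.089) / (7) = -0.372
  x3 = (5 - (-4)·-1.877 - (-1)·0.225) / (8) = -0.285

(-0.885, -0.372, -0.285)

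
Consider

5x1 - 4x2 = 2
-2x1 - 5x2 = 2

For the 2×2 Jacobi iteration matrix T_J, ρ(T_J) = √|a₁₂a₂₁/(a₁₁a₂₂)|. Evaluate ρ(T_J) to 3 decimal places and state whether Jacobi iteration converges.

0.566

a₁₂a₂₁/(a₁₁a₂₂) = (-4)·(-2) / ((5)·(-5)) = -0.320000
ρ = √|-0.320000| = √0.320000 = 0.566
ρ < 1, so Jacobi converges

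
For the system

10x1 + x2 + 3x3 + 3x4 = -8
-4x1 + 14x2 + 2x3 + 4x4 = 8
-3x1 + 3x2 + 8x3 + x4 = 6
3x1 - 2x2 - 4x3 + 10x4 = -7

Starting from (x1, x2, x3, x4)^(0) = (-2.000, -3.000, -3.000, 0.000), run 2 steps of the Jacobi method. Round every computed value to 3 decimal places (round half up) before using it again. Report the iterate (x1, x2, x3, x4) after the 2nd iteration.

(-0.610, 1.068, 0.977, -0.284)

Iteration 1:
  x1 = (-8 - (1)·-3.000 - (3)·-3.000 - (3)·0.000) / (10) = 0.400
  x2 = (8 - (-4)·-2.000 - (2)·-3.000 - (4)·0.000) / (14) = 0.429
  x3 = (6 - (-3)·-2.000 - (3)·-3.000 - (1)·0.000) / (8) = 1.125
  x4 = (-7 - (3)·-2.000 - (-2)·-3.000 - (-4)·-3.000) / (10) = -1.900
Iteration 2:
  x1 = (-8 - (1)·0.429 - (3)·1.125 - (3)·-1.900) / (10) = -0.610
  x2 = (8 - (-4)·0.400 - (2)·1.125 - (4)·-1.900) / (14) = 1.068
  x3 = (6 - (-3)·0.400 - (3)·0.429 - (1)·-1.900) / (8) = 0.977
  x4 = (-7 - (3)·0.400 - (-2)·0.429 - (-4)·1.125) / (10) = -0.284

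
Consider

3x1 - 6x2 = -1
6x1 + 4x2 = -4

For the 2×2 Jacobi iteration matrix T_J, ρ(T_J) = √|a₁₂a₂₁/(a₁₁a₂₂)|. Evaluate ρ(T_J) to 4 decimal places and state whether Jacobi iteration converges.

a₁₂a₂₁/(a₁₁a₂₂) = (-6)·(6) / ((3)·(4)) = -3.000000
ρ = √|-3.000000| = √3.000000 = 1.7321
ρ > 1, so Jacobi diverges

1.7321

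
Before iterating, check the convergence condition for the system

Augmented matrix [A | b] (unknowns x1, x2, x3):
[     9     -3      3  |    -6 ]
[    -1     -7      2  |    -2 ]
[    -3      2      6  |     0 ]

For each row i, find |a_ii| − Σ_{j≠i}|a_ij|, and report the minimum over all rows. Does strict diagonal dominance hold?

row 1: |9| − (3+3) = 3
row 2: |-7| − (1+2) = 4
row 3: |6| − (3+2) = 1
minimum over rows = 1 → strictly diagonally dominant (convergence guaranteed)

1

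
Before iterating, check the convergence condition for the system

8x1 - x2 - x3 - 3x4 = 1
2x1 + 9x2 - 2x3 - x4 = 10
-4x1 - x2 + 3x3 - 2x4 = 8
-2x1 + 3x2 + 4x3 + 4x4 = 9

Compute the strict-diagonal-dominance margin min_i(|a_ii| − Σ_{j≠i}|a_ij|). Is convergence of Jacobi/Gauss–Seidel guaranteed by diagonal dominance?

row 1: |8| − (1+1+3) = 3
row 2: |9| − (2+2+1) = 4
row 3: |3| − (4+1+2) = -4
row 4: |4| − (2+3+4) = -5
minimum over rows = -5 → not strictly diagonally dominant

-5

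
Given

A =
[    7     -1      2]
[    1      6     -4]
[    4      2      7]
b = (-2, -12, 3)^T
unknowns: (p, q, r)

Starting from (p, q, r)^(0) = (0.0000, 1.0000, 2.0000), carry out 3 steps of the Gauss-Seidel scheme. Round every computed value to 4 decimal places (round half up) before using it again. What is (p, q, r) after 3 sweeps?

Iteration 1:
  p = (-2 - (-1)·1.0000 - (2)·2.0000) / (7) = -0.7143
  q = (-12 - (1)·-0.7143 - (-4)·2.0000) / (6) = -0.5476
  r = (3 - (4)·-0.7143 - (2)·-0.5476) / (7) = 0.9932
Iteration 2:
  p = (-2 - (-1)·-0.5476 - (2)·0.9932) / (7) = -0.6477
  q = (-12 - (1)·-0.6477 - (-4)·0.9932) / (6) = -1.2299
  r = (3 - (4)·-0.6477 - (2)·-1.2299) / (7) = 1.1501
Iteration 3:
  p = (-2 - (-1)·-1.2299 - (2)·1.1501) / (7) = -0.7900
  q = (-12 - (1)·-0.7900 - (-4)·1.1501) / (6) = -1.1016
  r = (3 - (4)·-0.7900 - (2)·-1.1016) / (7) = 1.1947

(-0.7900, -1.1016, 1.1947)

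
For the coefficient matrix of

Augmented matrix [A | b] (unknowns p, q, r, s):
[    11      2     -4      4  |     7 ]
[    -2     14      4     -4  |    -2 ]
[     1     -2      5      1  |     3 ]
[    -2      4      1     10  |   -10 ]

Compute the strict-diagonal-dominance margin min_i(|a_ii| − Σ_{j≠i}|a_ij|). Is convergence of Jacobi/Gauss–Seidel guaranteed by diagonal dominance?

1

row 1: |11| − (2+4+4) = 1
row 2: |14| − (2+4+4) = 4
row 3: |5| − (1+2+1) = 1
row 4: |10| − (2+4+1) = 3
minimum over rows = 1 → strictly diagonally dominant (convergence guaranteed)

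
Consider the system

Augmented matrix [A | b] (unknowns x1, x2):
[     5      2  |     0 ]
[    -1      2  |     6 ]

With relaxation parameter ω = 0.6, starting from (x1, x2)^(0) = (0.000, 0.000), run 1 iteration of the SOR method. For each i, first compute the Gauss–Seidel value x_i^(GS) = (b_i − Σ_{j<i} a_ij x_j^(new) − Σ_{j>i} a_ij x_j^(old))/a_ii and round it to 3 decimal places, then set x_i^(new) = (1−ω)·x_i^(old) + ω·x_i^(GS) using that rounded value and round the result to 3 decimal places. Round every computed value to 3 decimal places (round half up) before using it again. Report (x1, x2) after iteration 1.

Iteration 1:
  x1: GS value = (0 - (2)·0.000) / (5) = 0.000;  x1 ← (1−ω)·0.000 + ω·0.000 = 0.000
  x2: GS value = (6 - (-1)·0.000) / (2) = 3.000;  x2 ← (1−ω)·0.000 + ω·3.000 = 1.800

(0.000, 1.800)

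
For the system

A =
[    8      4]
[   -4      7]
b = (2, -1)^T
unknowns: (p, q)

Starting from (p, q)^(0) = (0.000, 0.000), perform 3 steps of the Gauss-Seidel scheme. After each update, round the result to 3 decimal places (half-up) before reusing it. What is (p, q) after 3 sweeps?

Iteration 1:
  p = (2 - (4)·0.000) / (8) = 0.250
  q = (-1 - (-4)·0.250) / (7) = 0.000
Iteration 2:
  p = (2 - (4)·0.000) / (8) = 0.250
  q = (-1 - (-4)·0.250) / (7) = 0.000
Iteration 3:
  p = (2 - (4)·0.000) / (8) = 0.250
  q = (-1 - (-4)·0.250) / (7) = 0.000

(0.250, 0.000)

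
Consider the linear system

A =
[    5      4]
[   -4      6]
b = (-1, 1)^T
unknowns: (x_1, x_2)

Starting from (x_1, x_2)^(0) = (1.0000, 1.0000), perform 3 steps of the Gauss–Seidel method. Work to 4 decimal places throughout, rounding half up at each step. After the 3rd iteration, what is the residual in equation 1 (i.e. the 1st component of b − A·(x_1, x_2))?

Iteration 1:
  x_1 = (-1 - (4)·1.0000) / (5) = -1.0000
  x_2 = (1 - (-4)·-1.0000) / (6) = -0.5000
Iteration 2:
  x_1 = (-1 - (4)·-0.5000) / (5) = 0.2000
  x_2 = (1 - (-4)·0.2000) / (6) = 0.3000
Iteration 3:
  x_1 = (-1 - (4)·0.3000) / (5) = -0.4400
  x_2 = (1 - (-4)·-0.4400) / (6) = -0.1267
Residual b − A·x = (1.7068, 0.0002)

1.7068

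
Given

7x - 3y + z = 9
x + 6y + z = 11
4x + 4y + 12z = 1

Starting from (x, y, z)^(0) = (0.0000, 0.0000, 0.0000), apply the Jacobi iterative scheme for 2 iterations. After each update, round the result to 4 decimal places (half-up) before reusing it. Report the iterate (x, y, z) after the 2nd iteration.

(2.0595, 1.6052, -0.9563)

Iteration 1:
  x = (9 - (-3)·0.0000 - (1)·0.0000) / (7) = 1.2857
  y = (11 - (1)·0.0000 - (1)·0.0000) / (6) = 1.8333
  z = (1 - (4)·0.0000 - (4)·0.0000) / (12) = 0.0833
Iteration 2:
  x = (9 - (-3)·1.8333 - (1)·0.0833) / (7) = 2.0595
  y = (11 - (1)·1.2857 - (1)·0.0833) / (6) = 1.6052
  z = (1 - (4)·1.2857 - (4)·1.8333) / (12) = -0.9563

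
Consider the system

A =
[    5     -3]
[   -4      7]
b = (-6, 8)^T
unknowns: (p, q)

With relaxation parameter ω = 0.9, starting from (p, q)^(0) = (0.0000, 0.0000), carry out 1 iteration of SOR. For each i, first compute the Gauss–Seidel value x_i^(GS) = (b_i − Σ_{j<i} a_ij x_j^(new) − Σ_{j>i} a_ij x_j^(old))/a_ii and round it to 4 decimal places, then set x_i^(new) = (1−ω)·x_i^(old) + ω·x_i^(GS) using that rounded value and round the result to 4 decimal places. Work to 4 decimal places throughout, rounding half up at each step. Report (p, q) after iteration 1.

Iteration 1:
  p: GS value = (-6 - (-3)·0.0000) / (5) = -1.2000;  p ← (1−ω)·0.0000 + ω·-1.2000 = -1.0800
  q: GS value = (8 - (-4)·-1.0800) / (7) = 0.5257;  q ← (1−ω)·0.0000 + ω·0.5257 = 0.4731

(-1.0800, 0.4731)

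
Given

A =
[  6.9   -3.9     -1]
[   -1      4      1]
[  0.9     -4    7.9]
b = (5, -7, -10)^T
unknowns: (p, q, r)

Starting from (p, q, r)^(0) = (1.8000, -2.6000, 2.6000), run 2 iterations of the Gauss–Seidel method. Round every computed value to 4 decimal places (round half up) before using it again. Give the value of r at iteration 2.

-1.8505

Iteration 1:
  p = (5 - (-3.9)·-2.6000 - (-1)·2.6000) / (6.9) = -0.3681
  q = (-7 - (-1)·-0.3681 - (1)·2.6000) / (4) = -2.4920
  r = (-10 - (0.9)·-0.3681 - (-4)·-2.4920) / (7.9) = -2.4857
Iteration 2:
  p = (5 - (-3.9)·-2.4920 - (-1)·-2.4857) / (6.9) = -1.0441
  q = (-7 - (-1)·-1.0441 - (1)·-2.4857) / (4) = -1.3896
  r = (-10 - (0.9)·-1.0441 - (-4)·-1.3896) / (7.9) = -1.8505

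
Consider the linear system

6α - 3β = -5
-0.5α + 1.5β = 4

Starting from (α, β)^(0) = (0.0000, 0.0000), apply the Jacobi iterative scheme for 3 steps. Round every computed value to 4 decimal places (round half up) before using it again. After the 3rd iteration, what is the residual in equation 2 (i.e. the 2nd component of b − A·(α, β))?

Iteration 1:
  α = (-5 - (-3)·0.0000) / (6) = -0.8333
  β = (4 - (-0.5)·0.0000) / (1.5) = 2.6667
Iteration 2:
  α = (-5 - (-3)·2.6667) / (6) = 0.5000
  β = (4 - (-0.5)·-0.8333) / (1.5) = 2.3889
Iteration 3:
  α = (-5 - (-3)·2.3889) / (6) = 0.3611
  β = (4 - (-0.5)·0.5000) / (1.5) = 2.8333
Residual b − A·x = (1.3333, -0.0694)

-0.0694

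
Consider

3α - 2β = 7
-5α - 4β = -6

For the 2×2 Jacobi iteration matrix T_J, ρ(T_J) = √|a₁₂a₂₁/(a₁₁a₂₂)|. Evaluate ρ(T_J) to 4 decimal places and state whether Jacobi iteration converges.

0.9129

a₁₂a₂₁/(a₁₁a₂₂) = (-2)·(-5) / ((3)·(-4)) = -0.833333
ρ = √|-0.833333| = √0.833333 = 0.9129
ρ < 1, so Jacobi converges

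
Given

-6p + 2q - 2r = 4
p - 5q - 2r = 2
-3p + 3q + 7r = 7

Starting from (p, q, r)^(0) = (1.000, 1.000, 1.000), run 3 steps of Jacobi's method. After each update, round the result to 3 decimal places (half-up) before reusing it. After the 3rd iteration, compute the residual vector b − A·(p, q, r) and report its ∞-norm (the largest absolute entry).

0.067

Iteration 1:
  p = (4 - (2)·1.000 - (-2)·1.000) / (-6) = -0.667
  q = (2 - (1)·1.000 - (-2)·1.000) / (-5) = -0.600
  r = (7 - (-3)·1.000 - (3)·1.000) / (7) = 1.000
Iteration 2:
  p = (4 - (2)·-0.600 - (-2)·1.000) / (-6) = -1.200
  q = (2 - (1)·-0.667 - (-2)·1.000) / (-5) = -0.933
  r = (7 - (-3)·-0.667 - (3)·-0.600) / (7) = 0.971
Iteration 3:
  p = (4 - (2)·-0.933 - (-2)·0.971) / (-6) = -1.301
  q = (2 - (1)·-1.200 - (-2)·0.971) / (-5) = -1.028
  r = (7 - (-3)·-1.200 - (3)·-0.933) / (7) = 0.886
Residual b − A·x = (0.022, -0.067, -0.021); ∞-norm = 0.067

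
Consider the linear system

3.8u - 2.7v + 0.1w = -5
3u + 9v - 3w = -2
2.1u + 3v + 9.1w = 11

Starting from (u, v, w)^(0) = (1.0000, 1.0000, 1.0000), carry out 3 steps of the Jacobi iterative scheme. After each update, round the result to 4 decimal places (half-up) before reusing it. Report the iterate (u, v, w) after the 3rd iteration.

(-1.2081, 0.7506, 1.4854)

Iteration 1:
  u = (-5 - (-2.7)·1.0000 - (0.1)·1.0000) / (3.8) = -0.6316
  v = (-2 - (3)·1.0000 - (-3)·1.0000) / (9) = -0.2222
  w = (11 - (2.1)·1.0000 - (3)·1.0000) / (9.1) = 0.6484
Iteration 2:
  u = (-5 - (-2.7)·-0.2222 - (0.1)·0.6484) / (3.8) = -1.4907
  v = (-2 - (3)·-0.6316 - (-3)·0.6484) / (9) = 0.2044
  w = (11 - (2.1)·-0.6316 - (3)·-0.2222) / (9.1) = 1.4278
Iteration 3:
  u = (-5 - (-2.7)·0.2044 - (0.1)·1.4278) / (3.8) = -1.2081
  v = (-2 - (3)·-1.4907 - (-3)·1.4278) / (9) = 0.7506
  w = (11 - (2.1)·-1.4907 - (3)·0.2044) / (9.1) = 1.4854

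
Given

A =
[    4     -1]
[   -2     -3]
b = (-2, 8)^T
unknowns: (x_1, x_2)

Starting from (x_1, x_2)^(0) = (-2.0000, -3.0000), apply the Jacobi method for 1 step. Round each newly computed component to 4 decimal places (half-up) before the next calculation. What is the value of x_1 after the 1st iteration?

Iteration 1:
  x_1 = (-2 - (-1)·-3.0000) / (4) = -1.2500
  x_2 = (8 - (-2)·-2.0000) / (-3) = -1.3333

-1.2500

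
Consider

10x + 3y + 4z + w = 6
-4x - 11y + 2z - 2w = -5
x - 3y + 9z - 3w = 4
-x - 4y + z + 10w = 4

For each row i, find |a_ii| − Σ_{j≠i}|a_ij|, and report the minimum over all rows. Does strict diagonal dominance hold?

2

row 1: |10| − (3+4+1) = 2
row 2: |-11| − (4+2+2) = 3
row 3: |9| − (1+3+3) = 2
row 4: |10| − (1+4+1) = 4
minimum over rows = 2 → strictly diagonally dominant (convergence guaranteed)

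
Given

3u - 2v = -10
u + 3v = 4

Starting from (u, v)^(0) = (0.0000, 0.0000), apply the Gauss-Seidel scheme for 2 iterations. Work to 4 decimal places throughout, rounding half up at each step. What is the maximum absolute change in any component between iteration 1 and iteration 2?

Iteration 1:
  u = (-10 - (-2)·0.0000) / (3) = -3.3333
  v = (4 - (1)·-3.3333) / (3) = 2.4444
Iteration 2:
  u = (-10 - (-2)·2.4444) / (3) = -1.7037
  v = (4 - (1)·-1.7037) / (3) = 1.9012
Change: (1.6296, -0.5432) → max |·| = 1.6296

1.6296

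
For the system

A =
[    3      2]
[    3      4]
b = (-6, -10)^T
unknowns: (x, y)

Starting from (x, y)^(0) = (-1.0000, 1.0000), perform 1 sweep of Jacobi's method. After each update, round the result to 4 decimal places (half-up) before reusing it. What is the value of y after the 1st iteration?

-1.7500

Iteration 1:
  x = (-6 - (2)·1.0000) / (3) = -2.6667
  y = (-10 - (3)·-1.0000) / (4) = -1.7500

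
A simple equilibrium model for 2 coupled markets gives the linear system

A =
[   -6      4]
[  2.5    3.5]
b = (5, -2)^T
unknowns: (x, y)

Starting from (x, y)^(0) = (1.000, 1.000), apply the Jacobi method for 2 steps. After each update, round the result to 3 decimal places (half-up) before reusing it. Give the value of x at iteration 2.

-1.691

Iteration 1:
  x = (5 - (4)·1.000) / (-6) = -0.167
  y = (-2 - (2.5)·1.000) / (3.5) = -1.286
Iteration 2:
  x = (5 - (4)·-1.286) / (-6) = -1.691
  y = (-2 - (2.5)·-0.167) / (3.5) = -0.452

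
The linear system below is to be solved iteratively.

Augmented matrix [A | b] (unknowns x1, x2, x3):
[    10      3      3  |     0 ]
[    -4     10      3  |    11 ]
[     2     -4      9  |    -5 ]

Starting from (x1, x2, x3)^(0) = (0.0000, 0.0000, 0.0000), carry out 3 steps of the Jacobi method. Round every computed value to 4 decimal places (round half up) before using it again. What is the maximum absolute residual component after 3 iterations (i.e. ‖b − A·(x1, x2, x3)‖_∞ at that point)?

Iteration 1:
  x1 = (0 - (3)·0.0000 - (3)·0.0000) / (10) = 0.0000
  x2 = (11 - (-4)·0.0000 - (3)·0.0000) / (10) = 1.1000
  x3 = (-5 - (2)·0.0000 - (-4)·0.0000) / (9) = -0.5556
Iteration 2:
  x1 = (0 - (3)·1.1000 - (3)·-0.5556) / (10) = -0.1633
  x2 = (11 - (-4)·0.0000 - (3)·-0.5556) / (10) = 1.2667
  x3 = (-5 - (2)·0.0000 - (-4)·1.1000) / (9) = -0.0667
Iteration 3:
  x1 = (0 - (3)·1.2667 - (3)·-0.0667) / (10) = -0.3600
  x2 = (11 - (-4)·-0.1633 - (3)·-0.0667) / (10) = 1.0547
  x3 = (-5 - (2)·-0.1633 - (-4)·1.2667) / (9) = 0.0437
Residual b − A·x = (0.3048, -1.1181, -0.4545); ∞-norm = 1.1181

1.1181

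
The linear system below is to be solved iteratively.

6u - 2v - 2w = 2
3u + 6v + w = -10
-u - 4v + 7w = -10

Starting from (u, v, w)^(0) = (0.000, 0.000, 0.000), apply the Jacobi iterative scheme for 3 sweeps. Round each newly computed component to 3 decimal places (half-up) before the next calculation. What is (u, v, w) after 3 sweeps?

(-0.976, -0.928, -2.440)

Iteration 1:
  u = (2 - (-2)·0.000 - (-2)·0.000) / (6) = 0.333
  v = (-10 - (3)·0.000 - (1)·0.000) / (6) = -1.667
  w = (-10 - (-1)·0.000 - (-4)·0.000) / (7) = -1.429
Iteration 2:
  u = (2 - (-2)·-1.667 - (-2)·-1.429) / (6) = -0.699
  v = (-10 - (3)·0.333 - (1)·-1.429) / (6) = -1.595
  w = (-10 - (-1)·0.333 - (-4)·-1.667) / (7) = -2.334
Iteration 3:
  u = (2 - (-2)·-1.595 - (-2)·-2.334) / (6) = -0.976
  v = (-10 - (3)·-0.699 - (1)·-2.334) / (6) = -0.928
  w = (-10 - (-1)·-0.699 - (-4)·-1.595) / (7) = -2.440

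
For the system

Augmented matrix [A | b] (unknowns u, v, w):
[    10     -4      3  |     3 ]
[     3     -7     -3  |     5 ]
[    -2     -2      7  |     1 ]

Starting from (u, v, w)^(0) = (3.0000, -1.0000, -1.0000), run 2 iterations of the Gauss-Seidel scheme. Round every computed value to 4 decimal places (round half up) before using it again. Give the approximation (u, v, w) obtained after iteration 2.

(0.1771, -0.6996, -0.0064)

Iteration 1:
  u = (3 - (-4)·-1.0000 - (3)·-1.0000) / (10) = 0.2000
  v = (5 - (3)·0.2000 - (-3)·-1.0000) / (-7) = -0.2000
  w = (1 - (-2)·0.2000 - (-2)·-0.2000) / (7) = 0.1429
Iteration 2:
  u = (3 - (-4)·-0.2000 - (3)·0.1429) / (10) = 0.1771
  v = (5 - (3)·0.1771 - (-3)·0.1429) / (-7) = -0.6996
  w = (1 - (-2)·0.1771 - (-2)·-0.6996) / (7) = -0.0064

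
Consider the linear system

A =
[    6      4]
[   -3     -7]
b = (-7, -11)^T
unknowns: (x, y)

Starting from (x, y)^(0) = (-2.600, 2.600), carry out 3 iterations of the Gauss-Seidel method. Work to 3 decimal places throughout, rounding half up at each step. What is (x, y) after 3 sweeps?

(-3.084, 2.893)

Iteration 1:
  x = (-7 - (4)·2.600) / (6) = -2.900
  y = (-11 - (-3)·-2.900) / (-7) = 2.814
Iteration 2:
  x = (-7 - (4)·2.814) / (6) = -3.043
  y = (-11 - (-3)·-3.043) / (-7) = 2.876
Iteration 3:
  x = (-7 - (4)·2.876) / (6) = -3.084
  y = (-11 - (-3)·-3.084) / (-7) = 2.893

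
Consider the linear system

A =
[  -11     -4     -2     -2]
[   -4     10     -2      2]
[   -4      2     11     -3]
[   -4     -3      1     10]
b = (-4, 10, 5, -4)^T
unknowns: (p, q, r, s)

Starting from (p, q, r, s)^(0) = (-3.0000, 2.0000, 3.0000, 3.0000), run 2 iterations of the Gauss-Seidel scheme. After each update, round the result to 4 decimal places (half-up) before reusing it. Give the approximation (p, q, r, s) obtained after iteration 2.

Iteration 1:
  p = (-4 - (-4)·2.0000 - (-2)·3.0000 - (-2)·3.0000) / (-11) = -1.4545
  q = (10 - (-4)·-1.4545 - (-2)·3.0000 - (2)·3.0000) / (10) = 0.4182
  r = (5 - (-4)·-1.4545 - (2)·0.4182 - (-3)·3.0000) / (11) = 0.6678
  s = (-4 - (-4)·-1.4545 - (-3)·0.4182 - (1)·0.6678) / (10) = -0.9231
Iteration 2:
  p = (-4 - (-4)·0.4182 - (-2)·0.6678 - (-2)·-0.9231) / (-11) = 0.2580
  q = (10 - (-4)·0.2580 - (-2)·0.6678 - (2)·-0.9231) / (10) = 1.4214
  r = (5 - (-4)·0.2580 - (2)·1.4214 - (-3)·-0.9231) / (11) = 0.0382
  s = (-4 - (-4)·0.2580 - (-3)·1.4214 - (1)·0.0382) / (10) = 0.1258

(0.2580, 1.4214, 0.0382, 0.1258)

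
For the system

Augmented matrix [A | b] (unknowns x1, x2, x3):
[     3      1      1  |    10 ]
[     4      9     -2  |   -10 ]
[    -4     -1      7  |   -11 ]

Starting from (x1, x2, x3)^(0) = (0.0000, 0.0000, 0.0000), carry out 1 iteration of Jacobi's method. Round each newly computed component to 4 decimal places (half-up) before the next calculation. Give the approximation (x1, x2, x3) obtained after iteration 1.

Iteration 1:
  x1 = (10 - (1)·0.0000 - (1)·0.0000) / (3) = 3.3333
  x2 = (-10 - (4)·0.0000 - (-2)·0.0000) / (9) = -1.1111
  x3 = (-11 - (-4)·0.0000 - (-1)·0.0000) / (7) = -1.5714

(3.3333, -1.1111, -1.5714)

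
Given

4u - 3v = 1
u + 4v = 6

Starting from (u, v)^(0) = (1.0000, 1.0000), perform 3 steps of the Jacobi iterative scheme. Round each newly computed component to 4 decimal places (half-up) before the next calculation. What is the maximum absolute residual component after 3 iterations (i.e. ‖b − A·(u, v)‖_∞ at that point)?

0.1407

Iteration 1:
  u = (1 - (-3)·1.0000) / (4) = 1.0000
  v = (6 - (1)·1.0000) / (4) = 1.2500
Iteration 2:
  u = (1 - (-3)·1.2500) / (4) = 1.1875
  v = (6 - (1)·1.0000) / (4) = 1.2500
Iteration 3:
  u = (1 - (-3)·1.2500) / (4) = 1.1875
  v = (6 - (1)·1.1875) / (4) = 1.2031
Residual b − A·x = (-0.1407, 0.0001); ∞-norm = 0.1407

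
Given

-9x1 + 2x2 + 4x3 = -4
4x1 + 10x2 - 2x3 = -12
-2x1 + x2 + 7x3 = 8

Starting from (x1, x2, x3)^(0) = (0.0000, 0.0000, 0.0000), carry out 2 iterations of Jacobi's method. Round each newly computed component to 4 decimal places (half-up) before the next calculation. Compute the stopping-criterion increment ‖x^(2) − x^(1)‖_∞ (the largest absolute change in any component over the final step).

0.2984

Iteration 1:
  x1 = (-4 - (2)·0.0000 - (4)·0.0000) / (-9) = 0.4444
  x2 = (-12 - (4)·0.0000 - (-2)·0.0000) / (10) = -1.2000
  x3 = (8 - (-2)·0.0000 - (1)·0.0000) / (7) = 1.1429
Iteration 2:
  x1 = (-4 - (2)·-1.2000 - (4)·1.1429) / (-9) = 0.6857
  x2 = (-12 - (4)·0.4444 - (-2)·1.1429) / (10) = -1.1492
  x3 = (8 - (-2)·0.4444 - (1)·-1.2000) / (7) = 1.4413
Change: (0.2413, 0.0508, 0.2984) → max |·| = 0.2984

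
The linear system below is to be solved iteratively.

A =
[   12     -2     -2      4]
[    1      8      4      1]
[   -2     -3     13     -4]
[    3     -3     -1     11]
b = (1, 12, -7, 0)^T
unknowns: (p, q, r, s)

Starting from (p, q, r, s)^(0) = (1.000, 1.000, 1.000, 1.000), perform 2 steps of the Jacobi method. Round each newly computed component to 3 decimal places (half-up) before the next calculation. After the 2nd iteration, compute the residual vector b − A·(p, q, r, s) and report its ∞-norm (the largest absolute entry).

2.620

Iteration 1:
  p = (1 - (-2)·1.000 - (-2)·1.000 - (4)·1.000) / (12) = 0.083
  q = (12 - (1)·1.000 - (4)·1.000 - (1)·1.000) / (8) = 0.750
  r = (-7 - (-2)·1.000 - (-3)·1.000 - (-4)·1.000) / (13) = 0.154
  s = (0 - (3)·1.000 - (-3)·1.000 - (-1)·1.000) / (11) = 0.091
Iteration 2:
  p = (1 - (-2)·0.750 - (-2)·0.154 - (4)·0.091) / (12) = 0.204
  q = (12 - (1)·0.083 - (4)·0.154 - (1)·0.091) / (8) = 1.401
  r = (-7 - (-2)·0.083 - (-3)·0.750 - (-4)·0.091) / (13) = -0.325
  s = (0 - (3)·0.083 - (-3)·0.750 - (-1)·0.154) / (11) = 0.196
Residual b − A·x = (-0.080, 1.692, 2.620, 1.110); ∞-norm = 2.620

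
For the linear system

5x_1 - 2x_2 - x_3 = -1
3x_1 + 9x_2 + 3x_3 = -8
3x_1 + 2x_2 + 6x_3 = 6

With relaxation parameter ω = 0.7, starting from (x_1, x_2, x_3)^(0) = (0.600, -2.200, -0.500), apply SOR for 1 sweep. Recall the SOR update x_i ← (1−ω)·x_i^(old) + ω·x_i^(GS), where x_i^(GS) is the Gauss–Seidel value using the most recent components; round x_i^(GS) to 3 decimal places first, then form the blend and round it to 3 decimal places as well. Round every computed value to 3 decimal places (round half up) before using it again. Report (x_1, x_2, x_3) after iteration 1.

Iteration 1:
  x_1: GS value = (-1 - (-2)·-2.200 - (-1)·-0.500) / (5) = -1.180;  x_1 ← (1−ω)·0.600 + ω·-1.180 = -0.646
  x_2: GS value = (-8 - (3)·-0.646 - (3)·-0.500) / (9) = -0.507;  x_2 ← (1−ω)·-2.200 + ω·-0.507 = -1.015
  x_3: GS value = (6 - (3)·-0.646 - (2)·-1.015) / (6) = 1.661;  x_3 ← (1−ω)·-0.500 + ω·1.661 = 1.013

(-0.646, -1.015, 1.013)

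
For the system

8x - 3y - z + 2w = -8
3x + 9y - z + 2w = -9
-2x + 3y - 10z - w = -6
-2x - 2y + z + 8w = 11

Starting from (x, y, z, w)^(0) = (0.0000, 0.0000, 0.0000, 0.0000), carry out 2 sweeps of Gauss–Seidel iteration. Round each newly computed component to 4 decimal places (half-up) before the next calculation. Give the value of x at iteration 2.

Iteration 1:
  x = (-8 - (-3)·0.0000 - (-1)·0.0000 - (2)·0.0000) / (8) = -1.0000
  y = (-9 - (3)·-1.0000 - (-1)·0.0000 - (2)·0.0000) / (9) = -0.6667
  z = (-6 - (-2)·-1.0000 - (3)·-0.6667 - (-1)·0.0000) / (-10) = 0.6000
  w = (11 - (-2)·-1.0000 - (-2)·-0.6667 - (1)·0.6000) / (8) = 0.8833
Iteration 2:
  x = (-8 - (-3)·-0.6667 - (-1)·0.6000 - (2)·0.8833) / (8) = -1.3958
  y = (-9 - (3)·-1.3958 - (-1)·0.6000 - (2)·0.8833) / (9) = -0.6644
  z = (-6 - (-2)·-1.3958 - (3)·-0.6644 - (-1)·0.8833) / (-10) = 0.5915
  w = (11 - (-2)·-1.3958 - (-2)·-0.6644 - (1)·0.5915) / (8) = 0.7860

-1.3958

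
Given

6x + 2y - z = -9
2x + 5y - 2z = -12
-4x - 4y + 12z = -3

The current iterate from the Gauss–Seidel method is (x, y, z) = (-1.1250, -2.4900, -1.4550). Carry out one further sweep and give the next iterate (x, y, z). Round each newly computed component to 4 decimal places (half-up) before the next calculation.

One sweep:
  x = (-9 - (2)·-2.4900 - (-1)·-1.4550) / (6) = -0.9125
  y = (-12 - (2)·-0.9125 - (-2)·-1.4550) / (5) = -2.6170
  z = (-3 - (-4)·-0.9125 - (-4)·-2.6170) / (12) = -1.4265

(-0.9125, -2.6170, -1.4265)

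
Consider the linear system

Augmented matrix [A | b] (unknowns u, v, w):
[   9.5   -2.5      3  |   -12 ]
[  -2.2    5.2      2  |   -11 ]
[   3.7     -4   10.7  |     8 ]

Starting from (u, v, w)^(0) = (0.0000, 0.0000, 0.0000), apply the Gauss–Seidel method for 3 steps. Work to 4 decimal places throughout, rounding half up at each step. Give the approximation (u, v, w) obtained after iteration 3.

(-2.1619, -3.1486, 0.3182)

Iteration 1:
  u = (-12 - (-2.5)·0.0000 - (3)·0.0000) / (9.5) = -1.2632
  v = (-11 - (-2.2)·-1.2632 - (2)·0.0000) / (5.2) = -2.6498
  w = (8 - (3.7)·-1.2632 - (-4)·-2.6498) / (10.7) = 0.1939
Iteration 2:
  u = (-12 - (-2.5)·-2.6498 - (3)·0.1939) / (9.5) = -2.0217
  v = (-11 - (-2.2)·-2.0217 - (2)·0.1939) / (5.2) = -3.0453
  w = (8 - (3.7)·-2.0217 - (-4)·-3.0453) / (10.7) = 0.3083
Iteration 3:
  u = (-12 - (-2.5)·-3.0453 - (3)·0.3083) / (9.5) = -2.1619
  v = (-11 - (-2.2)·-2.1619 - (2)·0.3083) / (5.2) = -3.1486
  w = (8 - (3.7)·-2.1619 - (-4)·-3.1486) / (10.7) = 0.3182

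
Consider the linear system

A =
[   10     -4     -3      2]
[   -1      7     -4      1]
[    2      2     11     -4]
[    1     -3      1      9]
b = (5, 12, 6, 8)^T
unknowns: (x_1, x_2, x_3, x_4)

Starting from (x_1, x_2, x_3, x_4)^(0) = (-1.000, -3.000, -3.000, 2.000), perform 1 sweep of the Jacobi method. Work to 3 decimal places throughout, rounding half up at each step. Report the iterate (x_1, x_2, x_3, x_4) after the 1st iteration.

(-2.000, -0.429, 2.000, 0.333)

Iteration 1:
  x_1 = (5 - (-4)·-3.000 - (-3)·-3.000 - (2)·2.000) / (10) = -2.000
  x_2 = (12 - (-1)·-1.000 - (-4)·-3.000 - (1)·2.000) / (7) = -0.429
  x_3 = (6 - (2)·-1.000 - (2)·-3.000 - (-4)·2.000) / (11) = 2.000
  x_4 = (8 - (1)·-1.000 - (-3)·-3.000 - (1)·-3.000) / (9) = 0.333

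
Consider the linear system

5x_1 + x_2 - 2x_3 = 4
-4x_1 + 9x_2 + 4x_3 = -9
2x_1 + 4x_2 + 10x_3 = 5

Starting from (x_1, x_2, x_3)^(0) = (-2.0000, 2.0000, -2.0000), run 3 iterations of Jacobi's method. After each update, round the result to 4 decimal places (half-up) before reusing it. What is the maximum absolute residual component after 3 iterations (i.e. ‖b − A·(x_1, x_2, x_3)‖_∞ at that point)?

2.3817

Iteration 1:
  x_1 = (4 - (1)·2.0000 - (-2)·-2.0000) / (5) = -0.4000
  x_2 = (-9 - (-4)·-2.0000 - (4)·-2.0000) / (9) = -1.0000
  x_3 = (5 - (2)·-2.0000 - (4)·2.0000) / (10) = 0.1000
Iteration 2:
  x_1 = (4 - (1)·-1.0000 - (-2)·0.1000) / (5) = 1.0400
  x_2 = (-9 - (-4)·-0.4000 - (4)·0.1000) / (9) = -1.2222
  x_3 = (5 - (2)·-0.4000 - (4)·-1.0000) / (10) = 0.9800
Iteration 3:
  x_1 = (4 - (1)·-1.2222 - (-2)·0.9800) / (5) = 1.4364
  x_2 = (-9 - (-4)·1.0400 - (4)·0.9800) / (9) = -0.9733
  x_3 = (5 - (2)·1.0400 - (4)·-1.2222) / (10) = 0.7809
Residual b − A·x = (-0.6469, 2.3817, -1.7886); ∞-norm = 2.3817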